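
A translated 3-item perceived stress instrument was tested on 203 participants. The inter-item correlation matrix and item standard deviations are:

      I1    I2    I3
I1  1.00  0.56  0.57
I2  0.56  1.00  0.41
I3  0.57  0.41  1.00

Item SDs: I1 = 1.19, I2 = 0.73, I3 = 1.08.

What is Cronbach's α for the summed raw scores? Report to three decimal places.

Σσ²ᵢ = 1.19² + 0.73² + 1.08² = 3.1154
Covariances σ_ij = r_ij · s_i · s_j:
  σ(I1,I2) = 0.56 × 1.19 × 0.73 = 0.4865
  σ(I1,I3) = 0.57 × 1.19 × 1.08 = 0.7326
  σ(I2,I3) = 0.41 × 0.73 × 1.08 = 0.3232
σ²_T = Σσ²ᵢ + 2·Σσ_ij = 3.1154 + 2 × 1.5423 = 6.2000
α = (3/2)·(1 − 3.1154/6.2000) = 0.746

α = 0.746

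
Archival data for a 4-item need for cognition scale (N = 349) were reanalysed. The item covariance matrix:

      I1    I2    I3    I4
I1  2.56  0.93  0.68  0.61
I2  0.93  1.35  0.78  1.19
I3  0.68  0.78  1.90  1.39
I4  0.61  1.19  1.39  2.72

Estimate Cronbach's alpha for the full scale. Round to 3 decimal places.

ΣVar(i) = 2.56 + 1.35 + 1.90 + 2.72 = 8.53
Sum of the distinct covariances = 5.58
σ²_total = 8.53 + 2 × 5.58 = 19.69
α = (k/(k−1))·(1 − ΣVar(i)/σ²_total) = (4/3)·(1 − 8.53/19.69) = 0.756

Cronbach's alpha = 0.756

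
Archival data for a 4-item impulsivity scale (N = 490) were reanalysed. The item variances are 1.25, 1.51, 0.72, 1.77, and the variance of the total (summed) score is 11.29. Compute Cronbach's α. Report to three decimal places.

Cronbach's α = 0.713

ΣVar(i) = 1.25 + 1.51 + 0.72 + 1.77 = 5.25
α = (k/(k−1))·(1 − ΣVar(i)/σ²_total) = (4/3)·(1 − 5.25/11.29) = 0.713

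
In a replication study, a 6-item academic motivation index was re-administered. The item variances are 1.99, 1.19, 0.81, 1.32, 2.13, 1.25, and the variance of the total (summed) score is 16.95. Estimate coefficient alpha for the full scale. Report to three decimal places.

coefficient alpha = 0.585

sum of item variances = 1.99 + 1.19 + 0.81 + 1.32 + 2.13 + 1.25 = 8.69
α = (k/(k−1))·(1 − sum of item variances/Var(T)) = (6/5)·(1 − 8.69/16.95) = 0.585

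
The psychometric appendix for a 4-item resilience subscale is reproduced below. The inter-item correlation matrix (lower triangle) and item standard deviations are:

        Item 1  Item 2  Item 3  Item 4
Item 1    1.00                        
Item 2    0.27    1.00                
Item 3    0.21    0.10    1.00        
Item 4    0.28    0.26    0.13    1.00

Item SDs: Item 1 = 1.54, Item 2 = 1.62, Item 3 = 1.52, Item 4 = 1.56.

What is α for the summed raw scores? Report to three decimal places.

α = 0.513

Σσ²ᵢ = 1.54² + 1.62² + 1.52² + 1.56² = 9.7400
Covariances σ_ij = r_ij · s_i · s_j:
  σ(Item 1,Item 2) = 0.27 × 1.54 × 1.62 = 0.6736
  σ(Item 1,Item 3) = 0.21 × 1.54 × 1.52 = 0.4916
  σ(Item 1,Item 4) = 0.28 × 1.54 × 1.56 = 0.6727
  σ(Item 2,Item 3) = 0.10 × 1.62 × 1.52 = 0.2462
  σ(Item 2,Item 4) = 0.26 × 1.62 × 1.56 = 0.6571
  σ(Item 3,Item 4) = 0.13 × 1.52 × 1.56 = 0.3083
σ²_T = Σσ²ᵢ + 2·Σσ_ij = 9.7400 + 2 × 3.0495 = 15.8390
α = (4/3)·(1 − 9.7400/15.8390) = 0.513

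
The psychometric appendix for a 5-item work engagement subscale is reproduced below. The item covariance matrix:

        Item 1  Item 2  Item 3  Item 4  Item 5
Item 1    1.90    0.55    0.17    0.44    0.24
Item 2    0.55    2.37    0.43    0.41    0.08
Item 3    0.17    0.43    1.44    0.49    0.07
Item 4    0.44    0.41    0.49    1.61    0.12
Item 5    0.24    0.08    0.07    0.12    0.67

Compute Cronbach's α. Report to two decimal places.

Σσ²ᵢ = 1.90 + 2.37 + 1.44 + 1.61 + 0.67 = 7.99
Sum of off-diagonal covariances = 3.00
σ²_total = 7.99 + 2 × 3.00 = 13.99
α = (k/(k−1))·(1 − Σσ²ᵢ/σ²_total) = (5/4)·(1 − 7.99/13.99) = 0.54

α = 0.54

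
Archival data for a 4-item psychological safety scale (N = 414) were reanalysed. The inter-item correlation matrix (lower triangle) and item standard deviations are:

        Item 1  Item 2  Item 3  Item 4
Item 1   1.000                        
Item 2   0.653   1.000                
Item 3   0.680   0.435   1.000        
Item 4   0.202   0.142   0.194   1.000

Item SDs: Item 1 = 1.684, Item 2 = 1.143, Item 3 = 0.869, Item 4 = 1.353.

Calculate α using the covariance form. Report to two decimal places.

Σσ²ᵢ = 1.684² + 1.143² + 0.869² + 1.353² = 6.7281
Covariances σ_ij = r_ij · s_i · s_j:
  σ(Item 1,Item 2) = 0.653 × 1.684 × 1.143 = 1.2569
  σ(Item 1,Item 3) = 0.680 × 1.684 × 0.869 = 0.9951
  σ(Item 1,Item 4) = 0.202 × 1.684 × 1.353 = 0.4602
  σ(Item 2,Item 3) = 0.435 × 1.143 × 0.869 = 0.4321
  σ(Item 2,Item 4) = 0.142 × 1.143 × 1.353 = 0.2196
  σ(Item 3,Item 4) = 0.194 × 0.869 × 1.353 = 0.2281
σ²_T = Σσ²ᵢ + 2·Σσ_ij = 6.7281 + 2 × 3.5920 = 13.9121
α = (4/3)·(1 − 6.7281/13.9121) = 0.69

α = 0.69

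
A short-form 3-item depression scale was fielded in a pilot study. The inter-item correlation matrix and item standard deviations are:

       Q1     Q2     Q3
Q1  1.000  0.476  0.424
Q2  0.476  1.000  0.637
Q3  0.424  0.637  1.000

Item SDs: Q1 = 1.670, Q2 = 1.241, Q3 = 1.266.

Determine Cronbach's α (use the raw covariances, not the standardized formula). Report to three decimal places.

Σσ²ᵢ = 1.670² + 1.241² + 1.266² = 5.9317
Covariances σ_ij = r_ij · s_i · s_j:
  σ(Q1,Q2) = 0.476 × 1.670 × 1.241 = 0.9865
  σ(Q1,Q3) = 0.424 × 1.670 × 1.266 = 0.8964
  σ(Q2,Q3) = 0.637 × 1.241 × 1.266 = 1.0008
σ²_T = Σσ²ᵢ + 2·Σσ_ij = 5.9317 + 2 × 2.8837 = 11.6991
α = (3/2)·(1 − 5.9317/11.6991) = 0.739

Cronbach's α = 0.739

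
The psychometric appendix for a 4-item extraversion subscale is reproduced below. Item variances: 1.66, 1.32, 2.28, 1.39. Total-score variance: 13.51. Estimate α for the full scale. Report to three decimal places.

Σσ²ᵢ = 1.66 + 1.32 + 2.28 + 1.39 = 6.65
α = (k/(k−1))·(1 − Σσ²ᵢ/σ²_T) = (4/3)·(1 − 6.65/13.51) = 0.677

α = 0.677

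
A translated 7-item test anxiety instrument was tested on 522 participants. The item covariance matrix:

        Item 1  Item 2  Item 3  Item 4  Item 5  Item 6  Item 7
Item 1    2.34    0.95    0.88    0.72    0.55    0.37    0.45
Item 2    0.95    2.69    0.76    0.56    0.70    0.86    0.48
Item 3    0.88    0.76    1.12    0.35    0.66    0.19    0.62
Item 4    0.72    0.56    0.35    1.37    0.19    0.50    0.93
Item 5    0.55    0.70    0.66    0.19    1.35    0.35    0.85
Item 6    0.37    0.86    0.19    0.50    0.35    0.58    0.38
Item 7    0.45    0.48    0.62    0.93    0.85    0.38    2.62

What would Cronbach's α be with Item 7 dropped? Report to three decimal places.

Remaining items: Item 1, Item 2, Item 3, Item 4, Item 5, Item 6 (k = 6).
ΣVar(i) = 2.34 + 2.69 + 1.12 + 1.37 + 1.35 + 0.58 = 9.45
σ²_T = 9.45 + 2 × 8.59 = 26.63
α (item deleted) = (6/5)·(1 − 9.45/26.63) = 0.774

Cronbach's α = 0.774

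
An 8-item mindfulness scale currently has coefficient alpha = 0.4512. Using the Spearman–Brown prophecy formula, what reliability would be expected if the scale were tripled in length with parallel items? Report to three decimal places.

predicted reliability = 0.712

Length factor m = 3
α' = m·α / (1 + (m−1)·α)
   = 3 × 0.4512 / (1 + (3 − 1) × 0.4512)
   = 1.3536 / 1.9024 = 0.712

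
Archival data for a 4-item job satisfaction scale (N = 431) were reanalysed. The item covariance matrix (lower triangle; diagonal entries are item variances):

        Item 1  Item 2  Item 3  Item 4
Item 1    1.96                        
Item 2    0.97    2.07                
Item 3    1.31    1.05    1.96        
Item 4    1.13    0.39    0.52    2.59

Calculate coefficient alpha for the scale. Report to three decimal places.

Σσᵢ² = 1.96 + 2.07 + 1.96 + 2.59 = 8.58
Σ_{i<j} σ_ij = 5.37
σ²_T = 8.58 + 2 × 5.37 = 19.32
α = (k/(k−1))·(1 − Σσᵢ²/σ²_T) = (4/3)·(1 − 8.58/19.32) = 0.741

coefficient alpha = 0.741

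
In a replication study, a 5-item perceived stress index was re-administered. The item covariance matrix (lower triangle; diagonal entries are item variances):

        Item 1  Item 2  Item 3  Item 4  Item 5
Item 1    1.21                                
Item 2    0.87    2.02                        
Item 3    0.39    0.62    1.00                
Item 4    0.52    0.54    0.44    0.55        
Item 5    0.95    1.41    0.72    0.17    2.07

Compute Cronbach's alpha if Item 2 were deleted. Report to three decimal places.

Remaining items: Item 1, Item 3, Item 4, Item 5 (k = 4).
Σσ²ᵢ = 1.21 + 1.00 + 0.55 + 2.07 = 4.83
σ²_total = 4.83 + 2 × 3.19 = 11.21
α (item deleted) = (4/3)·(1 − 4.83/11.21) = 0.759

Cronbach's alpha = 0.759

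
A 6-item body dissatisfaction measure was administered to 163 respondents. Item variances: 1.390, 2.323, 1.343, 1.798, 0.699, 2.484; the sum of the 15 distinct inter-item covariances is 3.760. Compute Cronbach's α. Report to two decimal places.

Σσᵢ² = 1.390 + 2.323 + 1.343 + 1.798 + 0.699 + 2.484 = 10.037
Sum of distinct covariances = 3.760
total variance = Σσᵢ² + 2·Σcov = 10.037 + 2 × 3.760 = 17.557
α = (6/5)·(1 − 10.037/17.557) = 0.51

Cronbach's α = 0.51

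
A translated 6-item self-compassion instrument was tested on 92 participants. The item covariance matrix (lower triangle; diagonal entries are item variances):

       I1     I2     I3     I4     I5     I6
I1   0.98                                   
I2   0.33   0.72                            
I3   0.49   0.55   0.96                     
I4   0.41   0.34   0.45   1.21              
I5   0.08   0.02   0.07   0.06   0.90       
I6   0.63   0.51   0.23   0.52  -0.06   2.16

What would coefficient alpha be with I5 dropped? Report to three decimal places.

Remaining items: I1, I2, I3, I4, I6 (k = 5).
sum of item variances = 0.98 + 0.72 + 0.96 + 1.21 + 2.16 = 6.03
Var(T) = 6.03 + 2 × 4.46 = 14.95
α (item deleted) = (5/4)·(1 − 6.03/14.95) = 0.746

α = 0.746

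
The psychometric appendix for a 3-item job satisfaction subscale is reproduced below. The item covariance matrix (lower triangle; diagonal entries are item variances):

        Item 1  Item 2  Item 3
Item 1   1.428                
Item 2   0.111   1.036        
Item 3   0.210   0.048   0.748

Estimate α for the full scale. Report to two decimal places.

Σσᵢ² = 1.428 + 1.036 + 0.748 = 3.212
Σ_{i<j} σ_ij = 0.369
σ²_T = 3.212 + 2 × 0.369 = 3.950
α = (k/(k−1))·(1 − Σσᵢ²/σ²_T) = (3/2)·(1 − 3.212/3.950) = 0.28

α = 0.28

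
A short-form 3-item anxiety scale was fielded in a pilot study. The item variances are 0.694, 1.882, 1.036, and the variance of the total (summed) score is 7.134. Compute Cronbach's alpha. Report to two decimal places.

Cronbach's alpha = 0.74

Σσ²ᵢ = 0.694 + 1.882 + 1.036 = 3.612
α = (k/(k−1))·(1 − Σσ²ᵢ/Var(T)) = (3/2)·(1 − 3.612/7.134) = 0.74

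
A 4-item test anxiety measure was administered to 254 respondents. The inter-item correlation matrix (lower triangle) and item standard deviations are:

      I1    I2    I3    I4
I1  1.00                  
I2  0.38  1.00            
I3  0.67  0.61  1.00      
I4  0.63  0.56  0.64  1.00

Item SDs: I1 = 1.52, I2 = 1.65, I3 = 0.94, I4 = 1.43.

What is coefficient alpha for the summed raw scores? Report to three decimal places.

α = 0.822

Σσ²ᵢ = 1.52² + 1.65² + 0.94² + 1.43² = 7.9614
Covariances σ_ij = r_ij · s_i · s_j:
  σ(I1,I2) = 0.38 × 1.52 × 1.65 = 0.9530
  σ(I1,I3) = 0.67 × 1.52 × 0.94 = 0.9573
  σ(I1,I4) = 0.63 × 1.52 × 1.43 = 1.3694
  σ(I2,I3) = 0.61 × 1.65 × 0.94 = 0.9461
  σ(I2,I4) = 0.56 × 1.65 × 1.43 = 1.3213
  σ(I3,I4) = 0.64 × 0.94 × 1.43 = 0.8603
σ²_T = Σσ²ᵢ + 2·Σσ_ij = 7.9614 + 2 × 6.4074 = 20.7762
α = (4/3)·(1 − 7.9614/20.7762) = 0.822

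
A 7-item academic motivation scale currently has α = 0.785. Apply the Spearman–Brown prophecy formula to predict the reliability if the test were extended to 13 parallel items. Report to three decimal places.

Length factor m = 13/7 = 1.8571
α' = m·α / (1 + (m−1)·α)
   = 13/7 × 0.785 / (1 + (13/7 − 1) × 0.785)
   = 1.4579 / 1.6729 = 0.871

predicted reliability = 0.871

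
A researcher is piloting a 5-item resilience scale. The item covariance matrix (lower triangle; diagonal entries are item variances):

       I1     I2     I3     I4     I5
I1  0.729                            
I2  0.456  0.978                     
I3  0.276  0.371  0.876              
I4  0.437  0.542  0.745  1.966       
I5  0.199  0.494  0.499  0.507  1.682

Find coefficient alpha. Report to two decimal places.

Σσ²ᵢ = 0.729 + 0.978 + 0.876 + 1.966 + 1.682 = 6.231
Sum of the distinct covariances = 4.526
σ²_total = 6.231 + 2 × 4.526 = 15.283
α = (k/(k−1))·(1 − Σσ²ᵢ/σ²_total) = (5/4)·(1 − 6.231/15.283) = 0.74

coefficient alpha = 0.74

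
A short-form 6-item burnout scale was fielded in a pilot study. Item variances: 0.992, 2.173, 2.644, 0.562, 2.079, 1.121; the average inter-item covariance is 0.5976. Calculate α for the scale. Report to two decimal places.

α = 0.78

Σσᵢ² = 0.992 + 2.173 + 2.644 + 0.562 + 2.079 + 1.121 = 9.571
Sum of the 15 distinct covariances = 15 × 0.5976 = 8.9640
Var(T) = Σσᵢ² + 2·Σcov = 9.571 + 2 × 8.9640 = 27.4990
α = (6/5)·(1 − 9.571/27.4990) = 0.78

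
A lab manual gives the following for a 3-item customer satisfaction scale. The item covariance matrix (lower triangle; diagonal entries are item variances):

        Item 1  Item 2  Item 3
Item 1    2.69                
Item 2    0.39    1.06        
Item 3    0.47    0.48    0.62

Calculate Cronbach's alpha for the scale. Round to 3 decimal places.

sum of item variances = 2.69 + 1.06 + 0.62 = 4.37
Σ_{i<j} σ_ij = 1.34
Var(T) = 4.37 + 2 × 1.34 = 7.05
α = (k/(k−1))·(1 − sum of item variances/Var(T)) = (3/2)·(1 − 4.37/7.05) = 0.570

α = 0.570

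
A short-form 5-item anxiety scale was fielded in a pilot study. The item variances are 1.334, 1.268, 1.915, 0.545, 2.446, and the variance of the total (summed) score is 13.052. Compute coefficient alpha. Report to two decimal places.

coefficient alpha = 0.53

sum of item variances = 1.334 + 1.268 + 1.915 + 0.545 + 2.446 = 7.508
α = (k/(k−1))·(1 − sum of item variances/total variance) = (5/4)·(1 − 7.508/13.052) = 0.53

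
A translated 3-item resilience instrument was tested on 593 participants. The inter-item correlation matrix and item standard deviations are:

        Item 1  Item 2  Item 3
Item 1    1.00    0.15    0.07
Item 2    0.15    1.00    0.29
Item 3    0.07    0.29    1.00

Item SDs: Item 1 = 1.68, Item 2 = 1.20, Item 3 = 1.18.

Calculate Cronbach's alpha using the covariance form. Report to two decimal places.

Cronbach's alpha = 0.35

Σσ²ᵢ = 1.68² + 1.20² + 1.18² = 5.6548
Covariances σ_ij = r_ij · s_i · s_j:
  σ(Item 1,Item 2) = 0.15 × 1.68 × 1.20 = 0.3024
  σ(Item 1,Item 3) = 0.07 × 1.68 × 1.18 = 0.1388
  σ(Item 2,Item 3) = 0.29 × 1.20 × 1.18 = 0.4106
σ²_T = Σσ²ᵢ + 2·Σσ_ij = 5.6548 + 2 × 0.8518 = 7.3584
α = (3/2)·(1 − 5.6548/7.3584) = 0.35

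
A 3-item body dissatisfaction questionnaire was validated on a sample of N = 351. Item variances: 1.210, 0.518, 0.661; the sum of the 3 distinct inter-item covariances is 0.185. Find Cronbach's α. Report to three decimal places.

α = 0.201

ΣVar(i) = 1.210 + 0.518 + 0.661 = 2.389
Sum of distinct covariances = 0.185
σ²_total = ΣVar(i) + 2·Σcov = 2.389 + 2 × 0.185 = 2.759
α = (3/2)·(1 − 2.389/2.759) = 0.201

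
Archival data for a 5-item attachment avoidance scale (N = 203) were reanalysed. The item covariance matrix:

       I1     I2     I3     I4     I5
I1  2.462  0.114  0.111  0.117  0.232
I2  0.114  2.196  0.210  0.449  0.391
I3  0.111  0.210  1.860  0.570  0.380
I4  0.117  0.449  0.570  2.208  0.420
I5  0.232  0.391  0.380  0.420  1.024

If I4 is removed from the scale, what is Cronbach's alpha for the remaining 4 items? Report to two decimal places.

Remaining items: I1, I2, I3, I5 (k = 4).
ΣVar(i) = 2.462 + 2.196 + 1.860 + 1.024 = 7.542
σ²_T = 7.542 + 2 × 1.438 = 10.418
α (item deleted) = (4/3)·(1 − 7.542/10.418) = 0.37

Cronbach's alpha = 0.37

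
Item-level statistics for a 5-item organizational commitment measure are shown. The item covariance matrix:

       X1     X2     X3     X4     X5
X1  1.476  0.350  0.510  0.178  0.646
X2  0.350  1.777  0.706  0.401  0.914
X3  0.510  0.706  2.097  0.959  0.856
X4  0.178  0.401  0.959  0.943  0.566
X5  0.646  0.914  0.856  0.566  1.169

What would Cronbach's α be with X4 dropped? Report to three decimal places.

Remaining items: X1, X2, X3, X5 (k = 4).
Σσ²ᵢ = 1.476 + 1.777 + 2.097 + 1.169 = 6.519
σ²_T = 6.519 + 2 × 3.982 = 14.483
α (item deleted) = (4/3)·(1 − 6.519/14.483) = 0.733

α = 0.733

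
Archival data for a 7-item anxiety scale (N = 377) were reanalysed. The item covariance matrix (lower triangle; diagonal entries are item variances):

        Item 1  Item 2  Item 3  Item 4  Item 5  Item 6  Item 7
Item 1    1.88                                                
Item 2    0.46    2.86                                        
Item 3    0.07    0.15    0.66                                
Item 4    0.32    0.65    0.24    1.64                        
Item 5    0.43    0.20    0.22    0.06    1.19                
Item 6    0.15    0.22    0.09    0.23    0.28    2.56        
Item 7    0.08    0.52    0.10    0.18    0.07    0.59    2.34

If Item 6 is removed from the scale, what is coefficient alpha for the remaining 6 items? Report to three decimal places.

α = 0.498

Remaining items: Item 1, Item 2, Item 3, Item 4, Item 5, Item 7 (k = 6).
Σσ²ᵢ = 1.88 + 2.86 + 0.66 + 1.64 + 1.19 + 2.34 = 10.57
total variance = 10.57 + 2 × 3.75 = 18.07
α (item deleted) = (6/5)·(1 − 10.57/18.07) = 0.498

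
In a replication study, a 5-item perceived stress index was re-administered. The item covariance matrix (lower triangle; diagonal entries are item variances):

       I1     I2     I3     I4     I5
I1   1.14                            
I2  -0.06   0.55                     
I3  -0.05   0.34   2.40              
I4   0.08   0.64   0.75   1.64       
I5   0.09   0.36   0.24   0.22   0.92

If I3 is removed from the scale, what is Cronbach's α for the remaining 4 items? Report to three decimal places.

Cronbach's α = 0.513

Remaining items: I1, I2, I4, I5 (k = 4).
Σσᵢ² = 1.14 + 0.55 + 1.64 + 0.92 = 4.25
total variance = 4.25 + 2 × 1.33 = 6.91
α (item deleted) = (4/3)·(1 − 4.25/6.91) = 0.513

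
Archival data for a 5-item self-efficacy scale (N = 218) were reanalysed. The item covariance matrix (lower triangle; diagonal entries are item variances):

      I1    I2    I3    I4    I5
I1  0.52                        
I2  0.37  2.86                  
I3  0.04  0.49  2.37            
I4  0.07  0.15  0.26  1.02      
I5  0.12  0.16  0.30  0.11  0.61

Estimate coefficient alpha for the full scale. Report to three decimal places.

α = 0.449

Σσ²ᵢ = 0.52 + 2.86 + 2.37 + 1.02 + 0.61 = 7.38
Σ_{i<j} σ_ij = 2.07
Var(T) = 7.38 + 2 × 2.07 = 11.52
α = (k/(k−1))·(1 − Σσ²ᵢ/Var(T)) = (5/4)·(1 − 7.38/11.52) = 0.449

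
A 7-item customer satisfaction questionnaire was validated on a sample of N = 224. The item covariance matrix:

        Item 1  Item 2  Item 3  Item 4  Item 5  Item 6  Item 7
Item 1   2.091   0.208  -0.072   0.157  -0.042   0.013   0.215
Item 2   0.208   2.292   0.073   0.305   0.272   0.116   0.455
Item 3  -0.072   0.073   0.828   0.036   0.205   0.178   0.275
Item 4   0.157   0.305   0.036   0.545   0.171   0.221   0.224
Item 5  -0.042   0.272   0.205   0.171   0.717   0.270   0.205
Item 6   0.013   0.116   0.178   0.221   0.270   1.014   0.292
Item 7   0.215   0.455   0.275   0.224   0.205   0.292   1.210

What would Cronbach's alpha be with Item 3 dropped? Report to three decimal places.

Cronbach's alpha = 0.527

Remaining items: Item 1, Item 2, Item 4, Item 5, Item 6, Item 7 (k = 6).
sum of item variances = 2.091 + 2.292 + 0.545 + 0.717 + 1.014 + 1.210 = 7.869
Var(T) = 7.869 + 2 × 3.082 = 14.033
α (item deleted) = (6/5)·(1 − 7.869/14.033) = 0.527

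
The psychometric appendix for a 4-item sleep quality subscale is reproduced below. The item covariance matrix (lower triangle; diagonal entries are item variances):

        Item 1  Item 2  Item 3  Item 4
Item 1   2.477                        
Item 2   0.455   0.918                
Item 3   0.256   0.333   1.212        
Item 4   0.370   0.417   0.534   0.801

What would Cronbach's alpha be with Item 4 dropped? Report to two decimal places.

Remaining items: Item 1, Item 2, Item 3 (k = 3).
Σσᵢ² = 2.477 + 0.918 + 1.212 = 4.607
total variance = 4.607 + 2 × 1.044 = 6.695
α (item deleted) = (3/2)·(1 − 4.607/6.695) = 0.47

α = 0.47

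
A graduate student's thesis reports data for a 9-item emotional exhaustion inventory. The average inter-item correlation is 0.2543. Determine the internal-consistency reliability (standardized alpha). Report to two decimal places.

Standardized α = k·r̄ / (1 + (k−1)·r̄) = 9 × 0.2543 / (1 + 8 × 0.2543)
  = 2.2887 / 3.0344 = 0.75

α = 0.75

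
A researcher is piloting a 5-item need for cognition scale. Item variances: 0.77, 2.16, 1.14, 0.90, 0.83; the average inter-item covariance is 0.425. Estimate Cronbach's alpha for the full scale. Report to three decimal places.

α = 0.743

sum of item variances = 0.77 + 2.16 + 1.14 + 0.90 + 0.83 = 5.80
Sum of the 10 distinct covariances = 10 × 0.425 = 4.250
σ²_T = sum of item variances + 2·Σcov = 5.80 + 2 × 4.250 = 14.300
α = (5/4)·(1 − 5.80/14.300) = 0.743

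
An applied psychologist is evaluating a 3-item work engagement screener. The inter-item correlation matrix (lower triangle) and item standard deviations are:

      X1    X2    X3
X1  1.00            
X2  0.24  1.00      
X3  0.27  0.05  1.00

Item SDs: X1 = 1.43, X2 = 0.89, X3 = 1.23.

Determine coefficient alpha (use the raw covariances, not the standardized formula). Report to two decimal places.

coefficient alpha = 0.42

Σσ²ᵢ = 1.43² + 0.89² + 1.23² = 4.3499
Covariances σ_ij = r_ij · s_i · s_j:
  σ(X1,X2) = 0.24 × 1.43 × 0.89 = 0.3054
  σ(X1,X3) = 0.27 × 1.43 × 1.23 = 0.4749
  σ(X2,X3) = 0.05 × 0.89 × 1.23 = 0.0547
σ²_T = Σσ²ᵢ + 2·Σσ_ij = 4.3499 + 2 × 0.8350 = 6.0199
α = (3/2)·(1 − 4.3499/6.0199) = 0.42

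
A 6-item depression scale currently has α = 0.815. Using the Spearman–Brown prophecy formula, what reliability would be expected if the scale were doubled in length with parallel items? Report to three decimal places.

predicted reliability = 0.898

Length factor m = 2
α' = m·α / (1 + (m−1)·α)
   = 2 × 0.815 / (1 + (2 − 1) × 0.815)
   = 1.6300 / 1.8150 = 0.898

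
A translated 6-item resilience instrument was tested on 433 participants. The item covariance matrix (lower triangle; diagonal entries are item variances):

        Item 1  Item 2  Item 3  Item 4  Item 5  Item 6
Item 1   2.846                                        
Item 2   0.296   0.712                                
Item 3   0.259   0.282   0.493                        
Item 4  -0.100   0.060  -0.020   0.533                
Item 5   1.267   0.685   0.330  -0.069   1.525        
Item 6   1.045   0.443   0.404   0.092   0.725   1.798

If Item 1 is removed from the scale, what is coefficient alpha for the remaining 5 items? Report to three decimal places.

α = 0.671

Remaining items: Item 2, Item 3, Item 4, Item 5, Item 6 (k = 5).
sum of item variances = 0.712 + 0.493 + 0.533 + 1.525 + 1.798 = 5.061
Var(T) = 5.061 + 2 × 2.932 = 10.925
α (item deleted) = (5/4)·(1 − 5.061/10.925) = 0.671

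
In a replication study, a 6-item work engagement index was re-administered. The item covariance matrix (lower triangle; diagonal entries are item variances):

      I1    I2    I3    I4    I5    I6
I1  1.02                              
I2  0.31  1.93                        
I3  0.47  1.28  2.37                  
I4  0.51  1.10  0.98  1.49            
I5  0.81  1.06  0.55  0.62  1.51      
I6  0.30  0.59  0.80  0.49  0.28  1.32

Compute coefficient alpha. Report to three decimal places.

coefficient alpha = 0.814

sum of item variances = 1.02 + 1.93 + 2.37 + 1.49 + 1.51 + 1.32 = 9.64
Σ_{i<j} σ_ij = 10.15
σ²_T = 9.64 + 2 × 10.15 = 29.94
α = (k/(k−1))·(1 − sum of item variances/σ²_T) = (6/5)·(1 − 9.64/29.94) = 0.814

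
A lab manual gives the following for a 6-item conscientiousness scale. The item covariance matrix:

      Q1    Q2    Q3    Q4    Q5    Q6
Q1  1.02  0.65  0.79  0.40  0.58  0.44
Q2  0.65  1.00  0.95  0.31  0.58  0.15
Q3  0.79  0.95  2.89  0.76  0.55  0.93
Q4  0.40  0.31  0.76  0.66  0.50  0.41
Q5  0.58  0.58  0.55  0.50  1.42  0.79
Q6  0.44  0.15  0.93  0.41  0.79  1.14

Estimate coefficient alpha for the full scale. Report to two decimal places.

α = 0.82

Σσ²ᵢ = 1.02 + 1.00 + 2.89 + 0.66 + 1.42 + 1.14 = 8.13
Σ_{i<j} σ_ij = 8.79
σ²_total = 8.13 + 2 × 8.79 = 25.71
α = (k/(k−1))·(1 − Σσ²ᵢ/σ²_total) = (6/5)·(1 − 8.13/25.71) = 0.82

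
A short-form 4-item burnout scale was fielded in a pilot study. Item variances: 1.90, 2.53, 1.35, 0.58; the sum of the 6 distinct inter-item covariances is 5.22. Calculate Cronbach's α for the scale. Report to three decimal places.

Cronbach's α = 0.829

Σσᵢ² = 1.90 + 2.53 + 1.35 + 0.58 = 6.36
Sum of distinct covariances = 5.22
σ²_T = Σσᵢ² + 2·Σcov = 6.36 + 2 × 5.22 = 16.80
α = (4/3)·(1 − 6.36/16.80) = 0.829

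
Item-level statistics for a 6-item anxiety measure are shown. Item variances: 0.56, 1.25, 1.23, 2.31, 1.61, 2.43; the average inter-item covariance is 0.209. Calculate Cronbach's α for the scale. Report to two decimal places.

Cronbach's α = 0.48

Σσᵢ² = 0.56 + 1.25 + 1.23 + 2.31 + 1.61 + 2.43 = 9.39
Sum of the 15 distinct covariances = 15 × 0.209 = 3.135
total variance = Σσᵢ² + 2·Σcov = 9.39 + 2 × 3.135 = 15.660
α = (6/5)·(1 − 9.39/15.660) = 0.48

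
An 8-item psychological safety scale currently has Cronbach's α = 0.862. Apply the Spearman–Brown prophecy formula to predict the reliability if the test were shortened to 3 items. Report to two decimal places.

predicted reliability = 0.70

Length factor m = 3/8 = 0.3750
α' = m·α / (1 − (1−m)·α)
   = 3/8 × 0.862 / (1 − (1 − 3/8) × 0.862)
   = 0.3232 / 0.4613 = 0.70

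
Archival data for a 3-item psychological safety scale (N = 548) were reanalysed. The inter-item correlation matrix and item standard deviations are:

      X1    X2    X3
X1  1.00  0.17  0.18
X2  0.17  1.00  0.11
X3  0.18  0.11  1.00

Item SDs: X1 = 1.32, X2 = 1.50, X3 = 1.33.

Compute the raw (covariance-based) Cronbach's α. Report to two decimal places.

Σσ²ᵢ = 1.32² + 1.50² + 1.33² = 5.7613
Covariances σ_ij = r_ij · s_i · s_j:
  σ(X1,X2) = 0.17 × 1.32 × 1.50 = 0.3366
  σ(X1,X3) = 0.18 × 1.32 × 1.33 = 0.3160
  σ(X2,X3) = 0.11 × 1.50 × 1.33 = 0.2195
σ²_T = Σσ²ᵢ + 2·Σσ_ij = 5.7613 + 2 × 0.8721 = 7.5055
α = (3/2)·(1 − 5.7613/7.5055) = 0.35

Cronbach's α = 0.35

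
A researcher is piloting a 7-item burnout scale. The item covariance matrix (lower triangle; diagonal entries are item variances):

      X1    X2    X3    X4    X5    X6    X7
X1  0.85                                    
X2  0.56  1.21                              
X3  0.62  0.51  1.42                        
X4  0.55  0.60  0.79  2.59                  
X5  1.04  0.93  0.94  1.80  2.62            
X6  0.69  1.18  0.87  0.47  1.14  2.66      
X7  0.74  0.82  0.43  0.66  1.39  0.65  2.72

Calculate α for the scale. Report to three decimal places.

α = 0.831

sum of item variances = 0.85 + 1.21 + 1.42 + 2.59 + 2.62 + 2.66 + 2.72 = 14.07
Sum of off-diagonal covariances = 17.38
total variance = 14.07 + 2 × 17.38 = 48.83
α = (k/(k−1))·(1 − sum of item variances/total variance) = (7/6)·(1 − 14.07/48.83) = 0.831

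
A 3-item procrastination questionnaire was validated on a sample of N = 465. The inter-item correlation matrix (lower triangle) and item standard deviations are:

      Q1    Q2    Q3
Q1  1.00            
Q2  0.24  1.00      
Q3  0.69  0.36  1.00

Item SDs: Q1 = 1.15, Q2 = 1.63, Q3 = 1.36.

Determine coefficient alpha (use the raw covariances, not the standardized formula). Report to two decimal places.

Σσ²ᵢ = 1.15² + 1.63² + 1.36² = 5.8290
Covariances σ_ij = r_ij · s_i · s_j:
  σ(Q1,Q2) = 0.24 × 1.15 × 1.63 = 0.4499
  σ(Q1,Q3) = 0.69 × 1.15 × 1.36 = 1.0792
  σ(Q2,Q3) = 0.36 × 1.63 × 1.36 = 0.7980
σ²_T = Σσ²ᵢ + 2·Σσ_ij = 5.8290 + 2 × 2.3271 = 10.4832
α = (3/2)·(1 − 5.8290/10.4832) = 0.67

coefficient alpha = 0.67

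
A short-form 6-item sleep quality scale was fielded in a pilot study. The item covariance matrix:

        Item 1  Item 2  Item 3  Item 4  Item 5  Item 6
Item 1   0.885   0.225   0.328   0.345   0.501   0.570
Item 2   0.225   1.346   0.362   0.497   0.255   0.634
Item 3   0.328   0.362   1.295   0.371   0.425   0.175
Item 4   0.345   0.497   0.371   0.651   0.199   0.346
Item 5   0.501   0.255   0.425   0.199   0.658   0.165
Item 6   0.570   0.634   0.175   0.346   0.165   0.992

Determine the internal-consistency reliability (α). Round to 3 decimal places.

Σσᵢ² = 0.885 + 1.346 + 1.295 + 0.651 + 0.658 + 0.992 = 5.827
Σ_{i<j} σ_ij = 5.398
Var(T) = 5.827 + 2 × 5.398 = 16.623
α = (k/(k−1))·(1 − Σσᵢ²/Var(T)) = (6/5)·(1 − 5.827/16.623) = 0.779

α = 0.779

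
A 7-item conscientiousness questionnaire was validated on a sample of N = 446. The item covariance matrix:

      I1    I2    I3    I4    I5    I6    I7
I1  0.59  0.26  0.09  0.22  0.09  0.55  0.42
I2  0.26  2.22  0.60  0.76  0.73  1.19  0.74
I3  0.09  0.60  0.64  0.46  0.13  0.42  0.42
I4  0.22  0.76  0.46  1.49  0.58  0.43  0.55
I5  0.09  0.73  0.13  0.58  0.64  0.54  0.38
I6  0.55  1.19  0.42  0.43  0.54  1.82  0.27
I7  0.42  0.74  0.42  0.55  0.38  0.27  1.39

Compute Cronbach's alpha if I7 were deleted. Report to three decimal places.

Remaining items: I1, I2, I3, I4, I5, I6 (k = 6).
ΣVar(i) = 0.59 + 2.22 + 0.64 + 1.49 + 0.64 + 1.82 = 7.40
total variance = 7.40 + 2 × 7.05 = 21.50
α (item deleted) = (6/5)·(1 − 7.40/21.50) = 0.787

Cronbach's alpha = 0.787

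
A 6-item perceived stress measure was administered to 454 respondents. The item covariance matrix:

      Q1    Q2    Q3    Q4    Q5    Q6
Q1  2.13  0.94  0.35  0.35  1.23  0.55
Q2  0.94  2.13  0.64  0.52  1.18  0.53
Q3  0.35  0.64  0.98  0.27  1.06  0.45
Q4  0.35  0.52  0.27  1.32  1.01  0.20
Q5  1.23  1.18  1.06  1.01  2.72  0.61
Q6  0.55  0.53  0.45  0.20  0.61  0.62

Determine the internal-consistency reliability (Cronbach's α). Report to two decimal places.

Cronbach's α = 0.80

ΣVar(i) = 2.13 + 2.13 + 0.98 + 1.32 + 2.72 + 0.62 = 9.90
Sum of the distinct covariances = 9.89
σ²_T = 9.90 + 2 × 9.89 = 29.68
α = (k/(k−1))·(1 − ΣVar(i)/σ²_T) = (6/5)·(1 − 9.90/29.68) = 0.80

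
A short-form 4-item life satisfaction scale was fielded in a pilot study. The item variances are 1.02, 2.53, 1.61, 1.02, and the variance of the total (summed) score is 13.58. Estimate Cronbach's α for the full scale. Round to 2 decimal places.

α = 0.73

ΣVar(i) = 1.02 + 2.53 + 1.61 + 1.02 = 6.18
α = (k/(k−1))·(1 − ΣVar(i)/total variance) = (4/3)·(1 − 6.18/13.58) = 0.73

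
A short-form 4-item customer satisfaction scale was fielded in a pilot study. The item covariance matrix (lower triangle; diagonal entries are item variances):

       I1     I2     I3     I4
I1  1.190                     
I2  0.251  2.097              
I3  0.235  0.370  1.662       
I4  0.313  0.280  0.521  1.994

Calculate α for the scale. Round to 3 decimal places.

α = 0.483

sum of item variances = 1.190 + 2.097 + 1.662 + 1.994 = 6.943
Σ_{i<j} σ_ij = 1.970
σ²_total = 6.943 + 2 × 1.970 = 10.883
α = (k/(k−1))·(1 − sum of item variances/σ²_total) = (4/3)·(1 − 6.943/10.883) = 0.483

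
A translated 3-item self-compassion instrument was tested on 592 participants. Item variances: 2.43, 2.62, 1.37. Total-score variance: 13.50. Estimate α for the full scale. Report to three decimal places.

ΣVar(i) = 2.43 + 2.62 + 1.37 = 6.42
α = (k/(k−1))·(1 − ΣVar(i)/total variance) = (3/2)·(1 − 6.42/13.50) = 0.787

α = 0.787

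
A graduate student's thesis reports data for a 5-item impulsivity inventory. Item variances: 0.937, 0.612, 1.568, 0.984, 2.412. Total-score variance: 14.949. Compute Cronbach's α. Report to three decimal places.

α = 0.705

sum of item variances = 0.937 + 0.612 + 1.568 + 0.984 + 2.412 = 6.513
α = (k/(k−1))·(1 − sum of item variances/total variance) = (5/4)·(1 − 6.513/14.949) = 0.705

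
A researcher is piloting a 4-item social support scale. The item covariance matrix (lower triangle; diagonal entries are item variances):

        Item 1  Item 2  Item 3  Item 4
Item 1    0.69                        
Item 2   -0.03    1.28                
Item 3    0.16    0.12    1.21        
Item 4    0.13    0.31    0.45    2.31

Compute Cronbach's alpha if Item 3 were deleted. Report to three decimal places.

α = 0.241

Remaining items: Item 1, Item 2, Item 4 (k = 3).
ΣVar(i) = 0.69 + 1.28 + 2.31 = 4.28
σ²_T = 4.28 + 2 × 0.41 = 5.10
α (item deleted) = (3/2)·(1 − 4.28/5.10) = 0.241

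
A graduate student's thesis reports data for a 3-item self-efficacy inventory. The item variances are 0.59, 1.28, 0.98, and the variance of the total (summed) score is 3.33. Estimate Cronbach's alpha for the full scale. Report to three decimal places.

Cronbach's alpha = 0.216

Σσ²ᵢ = 0.59 + 1.28 + 0.98 = 2.85
α = (k/(k−1))·(1 − Σσ²ᵢ/Var(T)) = (3/2)·(1 − 2.85/3.33) = 0.216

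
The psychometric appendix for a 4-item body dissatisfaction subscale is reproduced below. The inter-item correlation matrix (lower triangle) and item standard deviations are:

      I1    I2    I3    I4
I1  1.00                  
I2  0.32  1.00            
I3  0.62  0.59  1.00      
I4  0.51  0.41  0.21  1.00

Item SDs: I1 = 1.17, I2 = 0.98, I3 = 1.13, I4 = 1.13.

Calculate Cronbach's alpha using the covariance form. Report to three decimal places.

α = 0.760

Σσ²ᵢ = 1.17² + 0.98² + 1.13² + 1.13² = 4.8831
Covariances σ_ij = r_ij · s_i · s_j:
  σ(I1,I2) = 0.32 × 1.17 × 0.98 = 0.3669
  σ(I1,I3) = 0.62 × 1.17 × 1.13 = 0.8197
  σ(I1,I4) = 0.51 × 1.17 × 1.13 = 0.6743
  σ(I2,I3) = 0.59 × 0.98 × 1.13 = 0.6534
  σ(I2,I4) = 0.41 × 0.98 × 1.13 = 0.4540
  σ(I3,I4) = 0.21 × 1.13 × 1.13 = 0.2681
σ²_T = Σσ²ᵢ + 2·Σσ_ij = 4.8831 + 2 × 3.2364 = 11.3559
α = (4/3)·(1 − 4.8831/11.3559) = 0.760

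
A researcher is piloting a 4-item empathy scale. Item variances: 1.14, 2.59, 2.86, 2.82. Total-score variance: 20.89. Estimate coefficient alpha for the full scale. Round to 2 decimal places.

α = 0.73

Σσᵢ² = 1.14 + 2.59 + 2.86 + 2.82 = 9.41
α = (k/(k−1))·(1 − Σσᵢ²/σ²_T) = (4/3)·(1 − 9.41/20.89) = 0.73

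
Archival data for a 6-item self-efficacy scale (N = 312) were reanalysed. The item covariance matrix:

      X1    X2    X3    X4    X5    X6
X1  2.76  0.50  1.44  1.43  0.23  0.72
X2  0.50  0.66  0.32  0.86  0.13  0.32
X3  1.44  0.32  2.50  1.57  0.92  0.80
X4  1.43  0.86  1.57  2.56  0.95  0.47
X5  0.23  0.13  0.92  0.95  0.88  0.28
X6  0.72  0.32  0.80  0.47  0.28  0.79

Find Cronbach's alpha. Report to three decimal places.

sum of item variances = 2.76 + 0.66 + 2.50 + 2.56 + 0.88 + 0.79 = 10.15
Sum of off-diagonal covariances = 10.94
Var(T) = 10.15 + 2 × 10.94 = 32.03
α = (k/(k−1))·(1 − sum of item variances/Var(T)) = (6/5)·(1 − 10.15/32.03) = 0.820

α = 0.820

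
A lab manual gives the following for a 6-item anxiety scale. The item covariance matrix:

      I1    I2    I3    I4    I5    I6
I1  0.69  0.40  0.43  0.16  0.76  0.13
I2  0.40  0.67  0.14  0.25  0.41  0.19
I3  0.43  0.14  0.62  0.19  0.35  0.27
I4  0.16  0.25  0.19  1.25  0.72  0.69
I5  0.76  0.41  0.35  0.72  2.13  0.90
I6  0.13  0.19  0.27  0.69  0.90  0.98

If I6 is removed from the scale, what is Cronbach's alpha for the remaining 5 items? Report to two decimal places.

Remaining items: I1, I2, I3, I4, I5 (k = 5).
Σσᵢ² = 0.69 + 0.67 + 0.62 + 1.25 + 2.13 = 5.36
σ²_total = 5.36 + 2 × 3.81 = 12.98
α (item deleted) = (5/4)·(1 − 5.36/12.98) = 0.73

Cronbach's alpha = 0.73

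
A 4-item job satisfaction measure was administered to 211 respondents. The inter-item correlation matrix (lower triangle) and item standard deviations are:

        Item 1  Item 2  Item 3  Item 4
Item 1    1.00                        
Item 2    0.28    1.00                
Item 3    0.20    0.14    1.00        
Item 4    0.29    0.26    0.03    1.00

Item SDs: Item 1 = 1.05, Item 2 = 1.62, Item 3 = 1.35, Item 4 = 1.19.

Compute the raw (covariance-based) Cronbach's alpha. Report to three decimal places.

Σσ²ᵢ = 1.05² + 1.62² + 1.35² + 1.19² = 6.9655
Covariances σ_ij = r_ij · s_i · s_j:
  σ(Item 1,Item 2) = 0.28 × 1.05 × 1.62 = 0.4763
  σ(Item 1,Item 3) = 0.20 × 1.05 × 1.35 = 0.2835
  σ(Item 1,Item 4) = 0.29 × 1.05 × 1.19 = 0.3624
  σ(Item 2,Item 3) = 0.14 × 1.62 × 1.35 = 0.3062
  σ(Item 2,Item 4) = 0.26 × 1.62 × 1.19 = 0.5012
  σ(Item 3,Item 4) = 0.03 × 1.35 × 1.19 = 0.0482
σ²_T = Σσ²ᵢ + 2·Σσ_ij = 6.9655 + 2 × 1.9778 = 10.9211
α = (4/3)·(1 − 6.9655/10.9211) = 0.483

α = 0.483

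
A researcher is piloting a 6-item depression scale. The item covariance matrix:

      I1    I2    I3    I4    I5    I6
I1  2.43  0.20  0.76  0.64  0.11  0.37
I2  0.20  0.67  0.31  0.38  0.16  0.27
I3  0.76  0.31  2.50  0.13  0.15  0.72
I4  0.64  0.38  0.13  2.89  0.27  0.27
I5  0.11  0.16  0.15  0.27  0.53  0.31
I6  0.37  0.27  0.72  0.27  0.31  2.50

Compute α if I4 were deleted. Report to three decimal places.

α = 0.547

Remaining items: I1, I2, I3, I5, I6 (k = 5).
Σσᵢ² = 2.43 + 0.67 + 2.50 + 0.53 + 2.50 = 8.63
total variance = 8.63 + 2 × 3.36 = 15.35
α (item deleted) = (5/4)·(1 − 8.63/15.35) = 0.547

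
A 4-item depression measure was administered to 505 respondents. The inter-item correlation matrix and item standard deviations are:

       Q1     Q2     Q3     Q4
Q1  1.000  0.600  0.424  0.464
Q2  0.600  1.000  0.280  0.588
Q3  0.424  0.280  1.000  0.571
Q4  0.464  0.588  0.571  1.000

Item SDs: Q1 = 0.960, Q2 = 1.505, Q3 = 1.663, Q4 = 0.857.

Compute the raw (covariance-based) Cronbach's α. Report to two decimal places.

Cronbach's α = 0.74

Σσ²ᵢ = 0.960² + 1.505² + 1.663² + 0.857² = 6.6866
Covariances σ_ij = r_ij · s_i · s_j:
  σ(Q1,Q2) = 0.600 × 0.960 × 1.505 = 0.8669
  σ(Q1,Q3) = 0.424 × 0.960 × 1.663 = 0.6769
  σ(Q1,Q4) = 0.464 × 0.960 × 0.857 = 0.3817
  σ(Q2,Q3) = 0.280 × 1.505 × 1.663 = 0.7008
  σ(Q2,Q4) = 0.588 × 1.505 × 0.857 = 0.7584
  σ(Q3,Q4) = 0.571 × 1.663 × 0.857 = 0.8138
σ²_T = Σσ²ᵢ + 2·Σσ_ij = 6.6866 + 2 × 4.1985 = 15.0836
α = (4/3)·(1 − 6.6866/15.0836) = 0.74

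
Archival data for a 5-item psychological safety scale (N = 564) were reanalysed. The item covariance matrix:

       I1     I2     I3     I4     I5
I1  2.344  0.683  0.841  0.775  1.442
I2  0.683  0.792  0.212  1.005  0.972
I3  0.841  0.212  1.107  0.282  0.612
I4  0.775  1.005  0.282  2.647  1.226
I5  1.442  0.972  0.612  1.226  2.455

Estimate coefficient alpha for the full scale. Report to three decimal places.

Σσ²ᵢ = 2.344 + 0.792 + 1.107 + 2.647 + 2.455 = 9.345
Sum of the distinct covariances = 8.050
total variance = 9.345 + 2 × 8.050 = 25.445
α = (k/(k−1))·(1 − Σσ²ᵢ/total variance) = (5/4)·(1 − 9.345/25.445) = 0.791

α = 0.791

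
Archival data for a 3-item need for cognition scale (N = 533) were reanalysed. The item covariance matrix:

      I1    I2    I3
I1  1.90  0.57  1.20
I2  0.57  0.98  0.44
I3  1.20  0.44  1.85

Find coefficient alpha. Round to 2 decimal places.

coefficient alpha = 0.72

ΣVar(i) = 1.90 + 0.98 + 1.85 = 4.73
Σ_{i<j} σ_ij = 2.21
σ²_total = 4.73 + 2 × 2.21 = 9.15
α = (k/(k−1))·(1 − ΣVar(i)/σ²_total) = (3/2)·(1 − 4.73/9.15) = 0.72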